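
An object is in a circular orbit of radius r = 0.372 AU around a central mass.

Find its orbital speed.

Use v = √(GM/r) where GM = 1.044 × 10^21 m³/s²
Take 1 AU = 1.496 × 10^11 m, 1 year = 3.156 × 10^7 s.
r = 0.372 AU = 5.56512 × 10^10 m
GM = 1.044 × 10^21 m³/s²
GM/r = (1.044 × 10^21) / (5.56512 × 10^10) = 1.87597 × 10^10 m²/s²
v = √(GM/r) = 136966 m/s ≈ 28.89 AU/year

Final answer: 28.89 AU/year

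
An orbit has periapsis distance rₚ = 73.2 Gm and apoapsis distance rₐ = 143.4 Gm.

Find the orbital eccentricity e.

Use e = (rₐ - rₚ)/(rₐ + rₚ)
rₚ = 73.2 Gm = 7.32 × 10^10 m
rₐ = 143.4 Gm = 1.434 × 10^11 m
rₐ − rₚ = 7.02 × 10^10 m
rₐ + rₚ = 2.166 × 10^11 m
e = (rₐ − rₚ)/(rₐ + rₚ) = 0.3241

Final answer: e = 0.3241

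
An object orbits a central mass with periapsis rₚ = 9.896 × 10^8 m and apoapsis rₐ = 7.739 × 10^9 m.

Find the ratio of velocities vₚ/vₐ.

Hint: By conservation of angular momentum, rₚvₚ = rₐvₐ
rₚ = 9.896 × 10^8 m
rₐ = 7.739 × 10^9 m
rₚvₚ = rₐvₐ  ⇒  vₚ/vₐ = rₐ/rₚ
vₚ/vₐ = (7.739 × 10^9) / (9.896 × 10^8) = 7.82033

Final answer: vₚ/vₐ = 7.82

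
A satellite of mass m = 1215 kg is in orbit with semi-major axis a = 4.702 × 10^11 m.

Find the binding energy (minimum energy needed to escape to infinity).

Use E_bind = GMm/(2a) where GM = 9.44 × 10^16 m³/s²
a = 4.702 × 10^11 m
GM = 9.44 × 10^16 m³/s²
m = 1215 kg
GMm = 9.44 × 10^16 × 1215 = 1.14696 × 10^20 m³·kg/s²
2a = 9.404 × 10^11 m
E_bind = GMm/(2a) = 1.21965 × 10^8 J ≈ 122 MJ

Final answer: 122 MJ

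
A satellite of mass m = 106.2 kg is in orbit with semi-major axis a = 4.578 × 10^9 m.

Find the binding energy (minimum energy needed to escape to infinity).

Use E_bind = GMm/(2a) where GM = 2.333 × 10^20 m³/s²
a = 4.578 × 10^9 m
GM = 2.333 × 10^20 m³/s²
m = 106.2 kg
GMm = 2.333 × 10^20 × 106.2 = 2.47765 × 10^22 m³·kg/s²
2a = 9.156 × 10^9 m
E_bind = GMm/(2a) = 2.70604 × 10^12 J ≈ 2.706 TJ

Final answer: 2.706 TJ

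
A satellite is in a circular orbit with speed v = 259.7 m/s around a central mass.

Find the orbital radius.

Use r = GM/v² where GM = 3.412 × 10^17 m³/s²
v = 259.7 m/s
GM = 3.412 × 10^17 m³/s²
v² = 67444.1 m²/s²
r = GM/v² = (3.412 × 10^17) / 67444.1 = 5.05901 × 10^12 m ≈ 5.059 × 10^12 m

Final answer: 5.059 × 10^12 m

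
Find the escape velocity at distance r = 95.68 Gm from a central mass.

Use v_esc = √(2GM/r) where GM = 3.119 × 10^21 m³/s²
r = 95.68 Gm = 9.568 × 10^10 m
GM = 3.119 × 10^21 m³/s²
2GM/r = 2 × (3.119 × 10^21) / (9.568 × 10^10) = 6.51965 × 10^10 m²/s²
v_esc = √(2GM/r) = 255336 m/s ≈ 255.3 km/s

Final answer: 255.3 km/s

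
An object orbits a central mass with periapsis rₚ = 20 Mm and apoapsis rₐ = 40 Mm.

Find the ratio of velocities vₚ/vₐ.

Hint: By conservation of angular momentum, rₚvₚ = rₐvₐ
rₚ = 20 Mm = 2 × 10^7 m
rₐ = 40 Mm = 4 × 10^7 m
rₚvₚ = rₐvₐ  ⇒  vₚ/vₐ = rₐ/rₚ
vₚ/vₐ = (4 × 10^7) / (2 × 10^7) = 2

Final answer: vₚ/vₐ = 2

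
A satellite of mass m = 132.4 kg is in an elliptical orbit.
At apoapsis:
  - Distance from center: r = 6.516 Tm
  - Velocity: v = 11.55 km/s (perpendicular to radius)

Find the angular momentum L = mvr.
r = 6.516 Tm = 6.516 × 10^12 m
v = 11.55 km/s = 11550 m/s
vr = 11550 × 6.516 × 10^12 = 7.52598 × 10^16 m²/s
L = m × vr = 132.4 × 7.52598 × 10^16 = 9.9644 × 10^18 kg·m²/s ≈ 9.964 × 10^18 kg·m²/s

Final answer: L = 9.964 × 10^18 kg·m²/s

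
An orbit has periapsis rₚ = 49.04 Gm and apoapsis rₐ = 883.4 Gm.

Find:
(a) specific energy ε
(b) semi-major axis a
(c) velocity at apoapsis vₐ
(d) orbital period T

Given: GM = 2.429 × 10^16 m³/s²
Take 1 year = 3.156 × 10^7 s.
rₚ = 49.04 Gm = 4.904 × 10^10 m
rₐ = 883.4 Gm = 8.834 × 10^11 m
GM = 2.429 × 10^16 m³/s²
a = (rₚ + rₐ)/2 = 4.6622 × 10^11 m
e = (rₐ − rₚ)/(rₐ + rₚ) = (8.3436 × 10^11) / (9.3244 × 10^11) = 0.894814
(a) 2a = 9.3244 × 10^11 m;  ε = −GM/(2a) = -26049.9 J/kg ≈ -26.05 kJ/kg
(b) a = 4.6622 × 10^11 m ≈ 466.2 Gm
(c) vₐ² = GM (2/rₐ − 1/a) = 2.429 × 10^16 × (2.26398 × 10^-12 − 2.14491 × 10^-12) = 2892.21 m²/s²;  vₐ = 53.7793 m/s ≈ 53.78 m/s
(d) a³ = 1.01338 × 10^35 m³;  T = 2π √(a³/GM) = 2π × 2.04255 × 10^9 s = 1.28337 × 10^10 s ≈ 406.6 years

Final answer:
(a) specific energy ε = -26.05 kJ/kg
(b) semi-major axis a = 466.2 Gm
(c) velocity at apoapsis vₐ = 53.78 m/s
(d) orbital period T = 406.6 years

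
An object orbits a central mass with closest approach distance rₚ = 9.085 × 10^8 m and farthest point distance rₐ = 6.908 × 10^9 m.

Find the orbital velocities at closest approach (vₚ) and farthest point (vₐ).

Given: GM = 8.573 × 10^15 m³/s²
rₚ = 9.085 × 10^8 m
rₐ = 6.908 × 10^9 m
GM = 8.573 × 10^15 m³/s²
a = (rₚ + rₐ)/2 = 3.90825 × 10^9 m
Vis-viva: v² = GM (2/r − 1/a)
vₚ² = 8.573 × 10^15 × (2.20143 × 10^-9 − 2.55869 × 10^-10) = 1.66793 × 10^7 m²/s²
vₚ = 4084.03 m/s ≈ 4.084 km/s
vₐ² = 8.573 × 10^15 × (2.89519 × 10^-10 − 2.55869 × 10^-10) = 288485 m²/s²
vₐ = 537.108 m/s ≈ 537.1 m/s

Final answer: vₚ = 4.084 km/s, vₐ = 537.1 m/s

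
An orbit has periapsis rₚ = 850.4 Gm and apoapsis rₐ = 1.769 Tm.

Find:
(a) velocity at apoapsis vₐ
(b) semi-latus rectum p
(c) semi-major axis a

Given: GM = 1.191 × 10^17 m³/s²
rₚ = 850.4 Gm = 8.504 × 10^11 m
rₐ = 1.769 Tm = 1.769 × 10^12 m
GM = 1.191 × 10^17 m³/s²
a = (rₚ + rₐ)/2 = 1.3097 × 10^12 m
e = (rₐ − rₚ)/(rₐ + rₚ) = (9.186 × 10^11) / (2.6194 × 10^12) = 0.350691
(a) vₐ² = GM (2/rₐ − 1/a) = 1.191 × 10^17 × (1.13058 × 10^-12 − 7.63534 × 10^-13) = 43715.5 m²/s²;  vₐ = 209.082 m/s ≈ 209.1 m/s
(b) 1 − e² = 0.877016;  p = a(1 − e²) = 1.3097 × 10^12 × 0.877016 = 1.14863 × 10^12 m ≈ 1.149 Tm
(c) a = 1.3097 × 10^12 m ≈ 1.31 Tm

Final answer:
(a) velocity at apoapsis vₐ = 209.1 m/s
(b) semi-latus rectum p = 1.149 Tm
(c) semi-major axis a = 1.31 Tm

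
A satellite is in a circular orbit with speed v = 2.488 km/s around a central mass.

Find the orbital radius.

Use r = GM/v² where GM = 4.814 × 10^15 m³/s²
v = 2.488 km/s = 2488 m/s
GM = 4.814 × 10^15 m³/s²
v² = 6.19014 × 10^6 m²/s²
r = GM/v² = (4.814 × 10^15) / (6.19014 × 10^6) = 7.77688 × 10^8 m ≈ 777.7 Mm

Final answer: 777.7 Mm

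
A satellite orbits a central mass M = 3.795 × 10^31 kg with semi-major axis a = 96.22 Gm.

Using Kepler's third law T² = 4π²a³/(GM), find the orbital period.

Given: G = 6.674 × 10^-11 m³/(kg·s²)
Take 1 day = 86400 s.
M = 3.795 × 10^31 kg
GM = G × M = 6.674 × 10^-11 × 3.795 × 10^31 = 2.53278 × 10^21 m³/s²
a = 96.22 Gm = 9.622 × 10^10 m
a³ = 8.90833 × 10^32 m³
T = 2π √(a³/GM) = 2π √((8.90833 × 10^32) / (2.53278 × 10^21)) = 2π × 593061 s
T = 3.72631 × 10^6 s ≈ 43.13 days

Final answer: 43.13 days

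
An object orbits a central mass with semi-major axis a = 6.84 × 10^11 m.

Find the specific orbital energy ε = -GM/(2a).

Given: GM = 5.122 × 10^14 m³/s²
a = 6.84 × 10^11 m
GM = 5.122 × 10^14 m³/s²
2a = 1.368 × 10^12 m
ε = −GM/(2a) = -374.415 J/kg ≈ -374.4 J/kg

Final answer: -374.4 J/kg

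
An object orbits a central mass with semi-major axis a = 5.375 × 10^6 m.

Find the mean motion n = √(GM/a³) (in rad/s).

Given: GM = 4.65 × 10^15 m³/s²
a = 5.375 × 10^6 m
GM = 4.65 × 10^15 m³/s²
a³ = 1.55287 × 10^20 m³
GM/a³ = (4.65 × 10^15) / (1.55287 × 10^20) = 2.99445 × 10^-5 s⁻²
n = √(GM/a³) = 0.00547216 rad/s ≈ 0.005472 rad/s

Final answer: n = 0.005472 rad/s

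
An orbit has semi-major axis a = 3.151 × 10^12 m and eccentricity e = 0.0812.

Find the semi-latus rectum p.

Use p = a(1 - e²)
a = 3.151 × 10^12 m
e = 0.0812,  e² = 0.00659344,  1 − e² = 0.993407
p = a(1 − e²) = 3.151 × 10^12 m × 0.993407 = 3.13022 × 10^12 m ≈ 3.13 × 10^12 m

Final answer: p = 3.13 × 10^12 m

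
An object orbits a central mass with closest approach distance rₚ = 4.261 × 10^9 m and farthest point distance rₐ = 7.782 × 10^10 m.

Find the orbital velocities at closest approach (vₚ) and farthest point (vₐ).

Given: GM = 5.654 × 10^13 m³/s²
rₚ = 4.261 × 10^9 m
rₐ = 7.782 × 10^10 m
GM = 5.654 × 10^13 m³/s²
a = (rₚ + rₐ)/2 = 4.10405 × 10^10 m
Vis-viva: v² = GM (2/r − 1/a)
vₚ² = 5.654 × 10^13 × (4.69373 × 10^-10 − 2.43662 × 10^-11) = 25160.7 m²/s²
vₚ = 158.621 m/s ≈ 158.6 m/s
vₐ² = 5.654 × 10^13 × (2.57003 × 10^-11 − 2.43662 × 10^-11) = 75.4334 m²/s²
vₐ = 8.68524 m/s ≈ 8.685 m/s

Final answer: vₚ = 158.6 m/s, vₐ = 8.685 m/s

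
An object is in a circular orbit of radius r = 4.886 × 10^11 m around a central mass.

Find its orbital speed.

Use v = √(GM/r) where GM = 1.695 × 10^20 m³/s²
r = 4.886 × 10^11 m
GM = 1.695 × 10^20 m³/s²
GM/r = (1.695 × 10^20) / (4.886 × 10^11) = 3.4691 × 10^8 m²/s²
v = √(GM/r) = 18625.5 m/s ≈ 18.63 km/s

Final answer: 18.63 km/s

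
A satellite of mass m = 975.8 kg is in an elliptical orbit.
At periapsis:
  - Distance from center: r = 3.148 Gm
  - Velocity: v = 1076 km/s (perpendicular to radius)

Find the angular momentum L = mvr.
r = 3.148 Gm = 3.148 × 10^9 m
v = 1076 km/s = 1.076 × 10^6 m/s
vr = 1.076 × 10^6 × 3.148 × 10^9 = 3.38725 × 10^15 m²/s
L = m × vr = 975.8 × 3.38725 × 10^15 = 3.30528 × 10^18 kg·m²/s ≈ 3.305 × 10^18 kg·m²/s

Final answer: L = 3.305 × 10^18 kg·m²/s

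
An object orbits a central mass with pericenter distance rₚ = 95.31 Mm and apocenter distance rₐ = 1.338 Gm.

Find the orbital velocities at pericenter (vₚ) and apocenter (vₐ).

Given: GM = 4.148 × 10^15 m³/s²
rₚ = 95.31 Mm = 9.531 × 10^7 m
rₐ = 1.338 Gm = 1.338 × 10^9 m
GM = 4.148 × 10^15 m³/s²
a = (rₚ + rₐ)/2 = 7.16655 × 10^8 m
Vis-viva: v² = GM (2/r − 1/a)
vₚ² = 4.148 × 10^15 × (2.09842 × 10^-8 − 1.39537 × 10^-9) = 8.12543 × 10^7 m²/s²
vₚ = 9014.12 m/s ≈ 9.014 km/s
vₐ² = 4.148 × 10^15 × (1.49477 × 10^-9 − 1.39537 × 10^-9) = 412298 m²/s²
vₐ = 642.104 m/s ≈ 642.1 m/s

Final answer: vₚ = 9.014 km/s, vₐ = 642.1 m/s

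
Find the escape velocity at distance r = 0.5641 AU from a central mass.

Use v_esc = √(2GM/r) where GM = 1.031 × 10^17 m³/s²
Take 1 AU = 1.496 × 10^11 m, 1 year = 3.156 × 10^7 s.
r = 0.5641 AU = 8.43894 × 10^10 m
GM = 1.031 × 10^17 m³/s²
2GM/r = 2 × (1.031 × 10^17) / (8.43894 × 10^10) = 2.44344 × 10^6 m²/s²
v_esc = √(2GM/r) = 1563.15 m/s ≈ 0.3298 AU/year

Final answer: 0.3298 AU/year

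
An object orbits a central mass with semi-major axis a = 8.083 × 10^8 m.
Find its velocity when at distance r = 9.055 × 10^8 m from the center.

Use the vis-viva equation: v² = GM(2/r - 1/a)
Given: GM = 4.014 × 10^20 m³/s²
a = 8.083 × 10^8 m
r = 9.055 × 10^8 m
GM = 4.014 × 10^20 m³/s²
2/r − 1/a = 2.20872 × 10^-9 − 1.23716 × 10^-9 = 9.7156 × 10^-10 m⁻¹
v² = GM (2/r − 1/a) = 3.89984 × 10^11 m²/s²
v = 624487 m/s ≈ 624.5 km/s

Final answer: 624.5 km/s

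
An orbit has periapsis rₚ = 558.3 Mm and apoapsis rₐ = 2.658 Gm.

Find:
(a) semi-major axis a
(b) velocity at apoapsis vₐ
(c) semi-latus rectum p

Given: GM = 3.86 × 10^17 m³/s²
rₚ = 558.3 Mm = 5.583 × 10^8 m
rₐ = 2.658 Gm = 2.658 × 10^9 m
GM = 3.86 × 10^17 m³/s²
a = (rₚ + rₐ)/2 = 1.60815 × 10^9 m
e = (rₐ − rₚ)/(rₐ + rₚ) = (2.0997 × 10^9) / (3.2163 × 10^9) = 0.652831
(a) a = 1.60815 × 10^9 m ≈ 1.608 Gm
(b) vₐ² = GM (2/rₐ − 1/a) = 3.86 × 10^17 × (7.52445 × 10^-10 − 6.21833 × 10^-10) = 5.04166 × 10^7 m²/s²;  vₐ = 7100.46 m/s ≈ 7.1 km/s
(c) 1 − e² = 0.573812;  p = a(1 − e²) = 1.60815 × 10^9 × 0.573812 = 9.22775 × 10^8 m ≈ 922.8 Mm

Final answer:
(a) semi-major axis a = 1.608 Gm
(b) velocity at apoapsis vₐ = 7.1 km/s
(c) semi-latus rectum p = 922.8 Mm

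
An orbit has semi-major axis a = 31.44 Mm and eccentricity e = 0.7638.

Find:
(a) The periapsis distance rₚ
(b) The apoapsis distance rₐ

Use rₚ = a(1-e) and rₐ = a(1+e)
a = 31.44 Mm = 3.144 × 10^7 m
e = 0.7638:  1 − e = 0.2362,  1 + e = 1.7638
(a) rₚ = a(1 − e) = 3.144 × 10^7 m × 0.2362 = 7.42613 × 10^6 m ≈ 7.426 Mm
(b) rₐ = a(1 + e) = 3.144 × 10^7 m × 1.7638 = 5.54539 × 10^7 m ≈ 55.45 Mm

Final answer:
(a) rₚ = 7.426 Mm
(b) rₐ = 55.45 Mm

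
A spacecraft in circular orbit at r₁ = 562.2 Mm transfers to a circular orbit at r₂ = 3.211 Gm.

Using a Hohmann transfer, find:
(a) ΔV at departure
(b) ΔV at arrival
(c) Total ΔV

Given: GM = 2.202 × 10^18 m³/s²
r₁ = 562.2 Mm = 5.622 × 10^8 m
r₂ = 3.211 Gm = 3.211 × 10^9 m
GM = 2.202 × 10^18 m³/s²
Transfer ellipse: a_t = (r₁ + r₂)/2 = 1.8866 × 10^9 m
Circular speed at r₁: v₁ = √(GM/r₁) = 62584 m/s
Transfer speed at r₁ (periapsis): v₁ₜ = √(GM(2/r₁ − 1/a_t)) = 81647.6 m/s
(a) ΔV₁ = v₁ₜ − v₁ = 19063.6 m/s ≈ 19.06 km/s
Circular speed at r₂: v₂ = √(GM/r₂) = 26187.2 m/s
Transfer speed at r₂ (apoapsis): v₂ₜ = √(GM(2/r₂ − 1/a_t)) = 14295.3 m/s
(b) ΔV₂ = v₂ − v₂ₜ = 11891.8 m/s ≈ 11.89 km/s
(c) ΔV_total = ΔV₁ + ΔV₂ = 30955.5 m/s ≈ 30.96 km/s

Final answer:
(a) ΔV₁ = 19.06 km/s
(b) ΔV₂ = 11.89 km/s
(c) ΔV_total = 30.96 km/s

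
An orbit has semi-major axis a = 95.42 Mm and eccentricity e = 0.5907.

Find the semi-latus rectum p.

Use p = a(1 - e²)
a = 95.42 Mm = 9.542 × 10^7 m
e = 0.5907,  e² = 0.348926,  1 − e² = 0.651074
p = a(1 − e²) = 9.542 × 10^7 m × 0.651074 = 6.21254 × 10^7 m ≈ 62.13 Mm

Final answer: p = 62.13 Mm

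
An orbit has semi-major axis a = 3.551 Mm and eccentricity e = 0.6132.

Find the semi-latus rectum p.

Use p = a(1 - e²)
a = 3.551 Mm = 3.551 × 10^6 m
e = 0.6132,  e² = 0.376014,  1 − e² = 0.623986
p = a(1 − e²) = 3.551 × 10^6 m × 0.623986 = 2.21577 × 10^6 m ≈ 2.216 Mm

Final answer: p = 2.216 Mm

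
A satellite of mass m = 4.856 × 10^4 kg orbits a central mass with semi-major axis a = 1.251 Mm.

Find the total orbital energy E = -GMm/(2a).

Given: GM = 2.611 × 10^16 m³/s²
a = 1.251 Mm = 1.251 × 10^6 m
GM = 2.611 × 10^16 m³/s²
2a = 2.502 × 10^6 m
GMm = 2.611 × 10^16 × 48560 = 1.2679 × 10^21 m³·kg/s²
E = −GMm/(2a) = -5.06755 × 10^14 J ≈ -506.8 TJ

Final answer: -506.8 TJ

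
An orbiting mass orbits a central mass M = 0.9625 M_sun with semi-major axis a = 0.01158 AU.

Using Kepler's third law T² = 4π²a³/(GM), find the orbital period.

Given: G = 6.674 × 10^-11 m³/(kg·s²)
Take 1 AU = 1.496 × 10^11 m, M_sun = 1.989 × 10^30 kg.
M = 0.9625 M_sun = 1.91441 × 10^30 kg
GM = G × M = 6.674 × 10^-11 × 1.91441 × 10^30 = 1.27768 × 10^20 m³/s²
a = 0.01158 AU = 1.73237 × 10^9 m
a³ = 5.19901 × 10^27 m³
T = 2π √(a³/GM) = 2π √((5.19901 × 10^27) / (1.27768 × 10^20)) = 2π × 6378.95 s
T = 40080.1 s ≈ 11.13 hours

Final answer: 11.13 hours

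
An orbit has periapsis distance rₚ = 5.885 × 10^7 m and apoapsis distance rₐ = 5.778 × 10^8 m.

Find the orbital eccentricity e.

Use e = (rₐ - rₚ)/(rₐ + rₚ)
rₚ = 5.885 × 10^7 m
rₐ = 5.778 × 10^8 m
rₐ − rₚ = 5.1895 × 10^8 m
rₐ + rₚ = 6.3665 × 10^8 m
e = (rₐ − rₚ)/(rₐ + rₚ) = 0.815126

Final answer: e = 0.8151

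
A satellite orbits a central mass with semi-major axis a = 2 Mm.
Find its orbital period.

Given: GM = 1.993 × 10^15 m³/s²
a = 2 Mm = 2 × 10^6 m
GM = 1.993 × 10^15 m³/s²
a³ = 8 × 10^18 m³
T = 2π √(a³/GM) = 2π √((8 × 10^18) / (1.993 × 10^15)) = 2π × 63.3565 s
T = 398.081 s ≈ 6.635 minutes

Final answer: 6.635 minutes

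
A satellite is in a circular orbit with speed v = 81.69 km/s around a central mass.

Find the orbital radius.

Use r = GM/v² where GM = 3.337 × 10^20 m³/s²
v = 81.69 km/s = 81690 m/s
GM = 3.337 × 10^20 m³/s²
v² = 6.67326 × 10^9 m²/s²
r = GM/v² = (3.337 × 10^20) / (6.67326 × 10^9) = 5.00056 × 10^10 m ≈ 50.01 Gm

Final answer: 50.01 Gm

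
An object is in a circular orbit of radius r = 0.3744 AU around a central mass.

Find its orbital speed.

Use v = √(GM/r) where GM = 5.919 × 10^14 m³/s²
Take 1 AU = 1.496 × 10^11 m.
r = 0.3744 AU = 5.60102 × 10^10 m
GM = 5.919 × 10^14 m³/s²
GM/r = (5.919 × 10^14) / (5.60102 × 10^10) = 10567.7 m²/s²
v = √(GM/r) = 102.799 m/s ≈ 102.8 m/s

Final answer: 102.8 m/s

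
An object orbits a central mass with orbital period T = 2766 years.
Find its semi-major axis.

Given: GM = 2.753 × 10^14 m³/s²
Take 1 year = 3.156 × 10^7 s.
T = 2766 years = 8.7295 × 10^10 s
GM = 2.753 × 10^14 m³/s²
Kepler's third law: a³ = GM T² / (4π²)
T² = 7.62041 × 10^21 s²
a³ = (2.753 × 10^14) × (7.62041 × 10^21) / (4π²) = 5.31404 × 10^34 m³
a = (a³)^(1/3) = 3.7596 × 10^11 m ≈ 376 Gm

Final answer: 376 Gm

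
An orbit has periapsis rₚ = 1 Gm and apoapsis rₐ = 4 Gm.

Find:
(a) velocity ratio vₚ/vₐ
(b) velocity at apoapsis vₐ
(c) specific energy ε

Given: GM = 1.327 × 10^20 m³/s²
rₚ = 1 Gm = 1 × 10^9 m
rₐ = 4 Gm = 4 × 10^9 m
GM = 1.327 × 10^20 m³/s²
a = (rₚ + rₐ)/2 = 2.5 × 10^9 m
e = (rₐ − rₚ)/(rₐ + rₚ) = (3 × 10^9) / (5 × 10^9) = 0.6
(a) vₚ/vₐ = rₐ/rₚ (angular momentum) = (4 × 10^9) / (1 × 10^9) = 4 ≈ 4
(b) vₐ² = GM (2/rₐ − 1/a) = 1.327 × 10^20 × (5 × 10^-10 − 4 × 10^-10) = 1.327 × 10^10 m²/s²;  vₐ = 115195 m/s ≈ 115.2 km/s
(c) 2a = 5 × 10^9 m;  ε = −GM/(2a) = -2.654 × 10^10 J/kg ≈ -26.54 GJ/kg

Final answer:
(a) velocity ratio vₚ/vₐ = 4
(b) velocity at apoapsis vₐ = 115.2 km/s
(c) specific energy ε = -26.54 GJ/kg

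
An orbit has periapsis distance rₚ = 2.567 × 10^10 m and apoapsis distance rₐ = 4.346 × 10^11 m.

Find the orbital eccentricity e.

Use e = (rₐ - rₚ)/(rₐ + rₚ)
rₚ = 2.567 × 10^10 m
rₐ = 4.346 × 10^11 m
rₐ − rₚ = 4.0893 × 10^11 m
rₐ + rₚ = 4.6027 × 10^11 m
e = (rₐ − rₚ)/(rₐ + rₚ) = 0.888457

Final answer: e = 0.8885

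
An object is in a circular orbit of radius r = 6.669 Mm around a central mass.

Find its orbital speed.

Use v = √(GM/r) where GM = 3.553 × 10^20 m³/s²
r = 6.669 Mm = 6.669 × 10^6 m
GM = 3.553 × 10^20 m³/s²
GM/r = (3.553 × 10^20) / (6.669 × 10^6) = 5.32764 × 10^13 m²/s²
v = √(GM/r) = 7.29907 × 10^6 m/s ≈ 7299 km/s

Final answer: 7299 km/s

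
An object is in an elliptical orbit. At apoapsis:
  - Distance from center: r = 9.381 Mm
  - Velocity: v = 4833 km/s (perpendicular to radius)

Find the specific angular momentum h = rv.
r = 9.381 Mm = 9.381 × 10^6 m
v = 4833 km/s = 4.833 × 10^6 m/s
h = rv = 9.381 × 10^6 × 4.833 × 10^6 = 4.53384 × 10^13 m²/s ≈ 4.534 × 10^13 m²/s

Final answer: h = 4.534 × 10^13 m²/s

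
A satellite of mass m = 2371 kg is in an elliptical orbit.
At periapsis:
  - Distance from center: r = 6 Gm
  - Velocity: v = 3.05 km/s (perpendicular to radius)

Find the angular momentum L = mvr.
r = 6 Gm = 6 × 10^9 m
v = 3.05 km/s = 3050 m/s
vr = 3050 × 6 × 10^9 = 1.83 × 10^13 m²/s
L = m × vr = 2371 × 1.83 × 10^13 = 4.33893 × 10^16 kg·m²/s ≈ 4.339 × 10^16 kg·m²/s

Final answer: L = 4.339 × 10^16 kg·m²/s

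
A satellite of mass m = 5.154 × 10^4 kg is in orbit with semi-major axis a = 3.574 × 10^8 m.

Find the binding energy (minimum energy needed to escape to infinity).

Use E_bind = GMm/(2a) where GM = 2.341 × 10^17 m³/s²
a = 3.574 × 10^8 m
GM = 2.341 × 10^17 m³/s²
m = 5.154 × 10^4 kg
GMm = 2.341 × 10^17 × 51540 = 1.20655 × 10^22 m³·kg/s²
2a = 7.148 × 10^8 m
E_bind = GMm/(2a) = 1.68796 × 10^13 J ≈ 16.88 TJ

Final answer: 16.88 TJ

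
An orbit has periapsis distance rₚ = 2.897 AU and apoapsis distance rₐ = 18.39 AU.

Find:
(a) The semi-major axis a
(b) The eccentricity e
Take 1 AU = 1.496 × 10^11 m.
rₚ = 2.897 AU = 4.33391 × 10^11 m
rₐ = 18.39 AU = 2.75114 × 10^12 m
(a) a = (rₚ + rₐ)/2 = 1.59227 × 10^12 m ≈ 10.64 AU
(b) e = (rₐ − rₚ)/(rₐ + rₚ) = (2.31775 × 10^12) / (3.18454 × 10^12) = 0.727815

Final answer:
(a) a = 10.64 AU
(b) e = 0.7278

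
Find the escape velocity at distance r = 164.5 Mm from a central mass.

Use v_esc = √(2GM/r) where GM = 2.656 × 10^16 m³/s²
r = 164.5 Mm = 1.645 × 10^8 m
GM = 2.656 × 10^16 m³/s²
2GM/r = 2 × (2.656 × 10^16) / (1.645 × 10^8) = 3.22918 × 10^8 m²/s²
v_esc = √(2GM/r) = 17969.9 m/s ≈ 17.97 km/s

Final answer: 17.97 km/s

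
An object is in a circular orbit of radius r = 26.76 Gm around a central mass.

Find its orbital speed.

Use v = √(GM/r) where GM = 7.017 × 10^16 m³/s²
r = 26.76 Gm = 2.676 × 10^10 m
GM = 7.017 × 10^16 m³/s²
GM/r = (7.017 × 10^16) / (2.676 × 10^10) = 2.6222 × 10^6 m²/s²
v = √(GM/r) = 1619.32 m/s ≈ 1.619 km/s

Final answer: 1.619 km/s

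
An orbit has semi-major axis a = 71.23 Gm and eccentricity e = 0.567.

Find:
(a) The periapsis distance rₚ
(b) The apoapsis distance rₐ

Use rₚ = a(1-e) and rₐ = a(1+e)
a = 71.23 Gm = 7.123 × 10^10 m
e = 0.567:  1 − e = 0.433,  1 + e = 1.567
(a) rₚ = a(1 − e) = 7.123 × 10^10 m × 0.433 = 3.08426 × 10^10 m ≈ 30.84 Gm
(b) rₐ = a(1 + e) = 7.123 × 10^10 m × 1.567 = 1.11617 × 10^11 m ≈ 111.6 Gm

Final answer:
(a) rₚ = 30.84 Gm
(b) rₐ = 111.6 Gm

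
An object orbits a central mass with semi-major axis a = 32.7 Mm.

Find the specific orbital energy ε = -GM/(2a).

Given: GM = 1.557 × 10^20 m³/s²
a = 32.7 Mm = 3.27 × 10^7 m
GM = 1.557 × 10^20 m³/s²
2a = 6.54 × 10^7 m
ε = −GM/(2a) = -2.38073 × 10^12 J/kg ≈ -2381 GJ/kg

Final answer: -2381 GJ/kg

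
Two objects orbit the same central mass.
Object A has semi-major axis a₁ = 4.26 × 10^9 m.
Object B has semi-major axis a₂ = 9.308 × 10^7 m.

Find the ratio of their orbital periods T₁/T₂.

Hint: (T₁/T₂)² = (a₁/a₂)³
a₁ = 4.26 × 10^9 m
a₂ = 9.308 × 10^7 m
a₁/a₂ = 45.7671
T₁/T₂ = (a₁/a₂)^(3/2) = (45.7671)^1.5 = 309.621

Final answer: T₁/T₂ = 309.6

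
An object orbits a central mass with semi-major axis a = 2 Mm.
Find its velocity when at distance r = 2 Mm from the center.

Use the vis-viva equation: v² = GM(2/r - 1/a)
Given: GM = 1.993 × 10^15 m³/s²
a = 2 Mm = 2 × 10^6 m
r = 2 Mm = 2 × 10^6 m
GM = 1.993 × 10^15 m³/s²
2/r − 1/a = 1 × 10^-6 − 5 × 10^-7 = 5 × 10^-7 m⁻¹
v² = GM (2/r − 1/a) = 9.965 × 10^8 m²/s²
v = 31567.4 m/s ≈ 31.57 km/s

Final answer: 31.57 km/s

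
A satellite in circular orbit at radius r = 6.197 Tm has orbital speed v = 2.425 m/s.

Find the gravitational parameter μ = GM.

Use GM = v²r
r = 6.197 Tm = 6.197 × 10^12 m
v = 2.425 m/s
v² = 5.88062 m²/s²
GM = v²r = 5.88062 × 6.197 × 10^12 = 3.64422 × 10^13 m³/s²
GM ≈ 3.644 × 10^13 m³/s²

Final answer: GM = 3.644 × 10^13 m³/s²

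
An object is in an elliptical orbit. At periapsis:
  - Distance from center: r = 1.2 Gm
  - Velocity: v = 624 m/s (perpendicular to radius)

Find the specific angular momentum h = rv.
r = 1.2 Gm = 1.2 × 10^9 m
v = 624 m/s
h = rv = 1.2 × 10^9 × 624 = 7.488 × 10^11 m²/s ≈ 7.488 × 10^11 m²/s

Final answer: h = 7.488 × 10^11 m²/s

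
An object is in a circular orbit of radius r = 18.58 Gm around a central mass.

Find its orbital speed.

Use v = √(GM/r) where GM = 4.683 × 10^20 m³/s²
r = 18.58 Gm = 1.858 × 10^10 m
GM = 4.683 × 10^20 m³/s²
GM/r = (4.683 × 10^20) / (1.858 × 10^10) = 2.52045 × 10^10 m²/s²
v = √(GM/r) = 158759 m/s ≈ 158.8 km/s

Final answer: 158.8 km/s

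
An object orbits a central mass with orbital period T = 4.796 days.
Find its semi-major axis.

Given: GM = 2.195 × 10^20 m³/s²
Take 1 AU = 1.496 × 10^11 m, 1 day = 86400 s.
T = 4.796 days = 414374 s
GM = 2.195 × 10^20 m³/s²
Kepler's third law: a³ = GM T² / (4π²)
T² = 1.71706 × 10^11 s²
a³ = (2.195 × 10^20) × (1.71706 × 10^11) / (4π²) = 9.54686 × 10^29 m³
a = (a³)^(1/3) = 9.84661 × 10^9 m ≈ 0.06582 AU

Final answer: 0.06582 AU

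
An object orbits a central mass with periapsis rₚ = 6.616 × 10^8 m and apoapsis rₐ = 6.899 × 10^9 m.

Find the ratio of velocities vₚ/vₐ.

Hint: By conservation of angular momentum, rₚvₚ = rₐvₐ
rₚ = 6.616 × 10^8 m
rₐ = 6.899 × 10^9 m
rₚvₚ = rₐvₐ  ⇒  vₚ/vₐ = rₐ/rₚ
vₚ/vₐ = (6.899 × 10^9) / (6.616 × 10^8) = 10.4278

Final answer: vₚ/vₐ = 10.43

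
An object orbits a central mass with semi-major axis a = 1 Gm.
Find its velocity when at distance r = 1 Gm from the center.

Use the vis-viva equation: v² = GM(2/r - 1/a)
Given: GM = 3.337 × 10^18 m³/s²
a = 1 Gm = 1 × 10^9 m
r = 1 Gm = 1 × 10^9 m
GM = 3.337 × 10^18 m³/s²
2/r − 1/a = 2 × 10^-9 − 1 × 10^-9 = 1 × 10^-9 m⁻¹
v² = GM (2/r − 1/a) = 3.337 × 10^9 m²/s²
v = 57766.8 m/s ≈ 57.77 km/s

Final answer: 57.77 km/s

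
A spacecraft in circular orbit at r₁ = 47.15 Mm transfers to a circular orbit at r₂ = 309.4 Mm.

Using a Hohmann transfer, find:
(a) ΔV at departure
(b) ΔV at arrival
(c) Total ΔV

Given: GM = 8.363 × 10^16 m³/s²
r₁ = 47.15 Mm = 4.715 × 10^7 m
r₂ = 309.4 Mm = 3.094 × 10^8 m
GM = 8.363 × 10^16 m³/s²
Transfer ellipse: a_t = (r₁ + r₂)/2 = 1.78275 × 10^8 m
Circular speed at r₁: v₁ = √(GM/r₁) = 42115.3 m/s
Transfer speed at r₁ (periapsis): v₁ₜ = √(GM(2/r₁ − 1/a_t)) = 55482.4 m/s
(a) ΔV₁ = v₁ₜ − v₁ = 13367.1 m/s ≈ 13.37 km/s
Circular speed at r₂: v₂ = √(GM/r₂) = 16440.7 m/s
Transfer speed at r₂ (apoapsis): v₂ₜ = √(GM(2/r₂ − 1/a_t)) = 8455.06 m/s
(b) ΔV₂ = v₂ − v₂ₜ = 7985.67 m/s ≈ 7.986 km/s
(c) ΔV_total = ΔV₁ + ΔV₂ = 21352.7 m/s ≈ 21.35 km/s

Final answer:
(a) ΔV₁ = 13.37 km/s
(b) ΔV₂ = 7.986 km/s
(c) ΔV_total = 21.35 km/s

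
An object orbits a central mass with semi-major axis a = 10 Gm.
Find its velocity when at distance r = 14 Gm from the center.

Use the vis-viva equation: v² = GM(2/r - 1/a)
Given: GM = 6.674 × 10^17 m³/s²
a = 10 Gm = 1 × 10^10 m
r = 14 Gm = 1.4 × 10^10 m
GM = 6.674 × 10^17 m³/s²
2/r − 1/a = 1.42857 × 10^-10 − 1 × 10^-10 = 4.28571 × 10^-11 m⁻¹
v² = GM (2/r − 1/a) = 2.86029 × 10^7 m²/s²
v = 5348.16 m/s ≈ 5.348 km/s

Final answer: 5.348 km/s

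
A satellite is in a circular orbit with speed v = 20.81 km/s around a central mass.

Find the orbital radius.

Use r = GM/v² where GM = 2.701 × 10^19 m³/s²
v = 20.81 km/s = 20810 m/s
GM = 2.701 × 10^19 m³/s²
v² = 4.33056 × 10^8 m²/s²
r = GM/v² = (2.701 × 10^19) / (4.33056 × 10^8) = 6.23707 × 10^10 m ≈ 62.37 Gm

Final answer: 62.37 Gm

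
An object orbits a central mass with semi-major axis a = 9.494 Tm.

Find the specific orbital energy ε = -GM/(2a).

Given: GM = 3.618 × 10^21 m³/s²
a = 9.494 Tm = 9.494 × 10^12 m
GM = 3.618 × 10^21 m³/s²
2a = 1.8988 × 10^13 m
ε = −GM/(2a) = -1.90541 × 10^8 J/kg ≈ -190.5 MJ/kg

Final answer: -190.5 MJ/kg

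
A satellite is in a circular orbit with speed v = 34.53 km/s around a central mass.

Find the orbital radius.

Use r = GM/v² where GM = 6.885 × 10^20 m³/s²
v = 34.53 km/s = 34530 m/s
GM = 6.885 × 10^20 m³/s²
v² = 1.19232 × 10^9 m²/s²
r = GM/v² = (6.885 × 10^20) / (1.19232 × 10^9) = 5.77445 × 10^11 m ≈ 5.774 × 10^11 m

Final answer: 5.774 × 10^11 m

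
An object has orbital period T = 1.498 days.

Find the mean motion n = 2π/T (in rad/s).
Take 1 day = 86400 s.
T = 1.498 days = 129427 s
n = 2π / 129427 s = 4.85461 × 10^-5 rad/s ≈ 4.855 × 10^-5 rad/s

Final answer: n = 4.855 × 10^-5 rad/s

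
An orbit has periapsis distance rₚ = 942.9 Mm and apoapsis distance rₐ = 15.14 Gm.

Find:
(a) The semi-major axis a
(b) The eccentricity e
rₚ = 942.9 Mm = 9.429 × 10^8 m
rₐ = 15.14 Gm = 1.514 × 10^10 m
(a) a = (rₚ + rₐ)/2 = 8.04145 × 10^9 m ≈ 8.041 Gm
(b) e = (rₐ − rₚ)/(rₐ + rₚ) = (1.41971 × 10^10) / (1.60829 × 10^10) = 0.882745

Final answer:
(a) a = 8.041 Gm
(b) e = 0.8827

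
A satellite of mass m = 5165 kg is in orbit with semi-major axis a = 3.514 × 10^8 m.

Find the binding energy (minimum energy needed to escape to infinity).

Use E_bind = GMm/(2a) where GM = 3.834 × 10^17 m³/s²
a = 3.514 × 10^8 m
GM = 3.834 × 10^17 m³/s²
m = 5165 kg
GMm = 3.834 × 10^17 × 5165 = 1.98026 × 10^21 m³·kg/s²
2a = 7.028 × 10^8 m
E_bind = GMm/(2a) = 2.81767 × 10^12 J ≈ 2.818 TJ

Final answer: 2.818 TJ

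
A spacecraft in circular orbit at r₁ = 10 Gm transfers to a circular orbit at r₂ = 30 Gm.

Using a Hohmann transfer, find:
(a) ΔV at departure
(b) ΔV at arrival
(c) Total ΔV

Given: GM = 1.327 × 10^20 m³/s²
r₁ = 10 Gm = 1 × 10^10 m
r₂ = 30 Gm = 3 × 10^10 m
GM = 1.327 × 10^20 m³/s²
Transfer ellipse: a_t = (r₁ + r₂)/2 = 2 × 10^10 m
Circular speed at r₁: v₁ = √(GM/r₁) = 115195 m/s
Transfer speed at r₁ (periapsis): v₁ₜ = √(GM(2/r₁ − 1/a_t)) = 141085 m/s
(a) ΔV₁ = v₁ₜ − v₁ = 25889.6 m/s ≈ 25.89 km/s
Circular speed at r₂: v₂ = √(GM/r₂) = 66508.1 m/s
Transfer speed at r₂ (apoapsis): v₂ₜ = √(GM(2/r₂ − 1/a_t)) = 47028.4 m/s
(b) ΔV₂ = v₂ − v₂ₜ = 19479.8 m/s ≈ 19.48 km/s
(c) ΔV_total = ΔV₁ + ΔV₂ = 45369.4 m/s ≈ 45.37 km/s

Final answer:
(a) ΔV₁ = 25.89 km/s
(b) ΔV₂ = 19.48 km/s
(c) ΔV_total = 45.37 km/s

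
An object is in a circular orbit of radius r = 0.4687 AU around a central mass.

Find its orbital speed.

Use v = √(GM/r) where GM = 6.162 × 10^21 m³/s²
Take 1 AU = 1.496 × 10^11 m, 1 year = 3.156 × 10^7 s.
r = 0.4687 AU = 7.01175 × 10^10 m
GM = 6.162 × 10^21 m³/s²
GM/r = (6.162 × 10^21) / (7.01175 × 10^10) = 8.7881 × 10^10 m²/s²
v = √(GM/r) = 296447 m/s ≈ 62.54 AU/year

Final answer: 62.54 AU/year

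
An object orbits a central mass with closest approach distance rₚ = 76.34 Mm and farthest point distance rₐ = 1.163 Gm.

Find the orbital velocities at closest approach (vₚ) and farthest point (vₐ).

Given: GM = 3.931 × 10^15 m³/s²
rₚ = 76.34 Mm = 7.634 × 10^7 m
rₐ = 1.163 Gm = 1.163 × 10^9 m
GM = 3.931 × 10^15 m³/s²
a = (rₚ + rₐ)/2 = 6.1967 × 10^8 m
Vis-viva: v² = GM (2/r − 1/a)
vₚ² = 3.931 × 10^15 × (2.61986 × 10^-8 − 1.61376 × 10^-9) = 9.66429 × 10^7 m²/s²
vₚ = 9830.71 m/s ≈ 9.831 km/s
vₐ² = 3.931 × 10^15 × (1.71969 × 10^-9 − 1.61376 × 10^-9) = 416404 m²/s²
vₐ = 645.294 m/s ≈ 645.3 m/s

Final answer: vₚ = 9.831 km/s, vₐ = 645.3 m/s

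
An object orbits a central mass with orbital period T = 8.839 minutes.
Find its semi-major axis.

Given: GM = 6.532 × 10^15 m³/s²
T = 8.839 minutes = 530.34 s
GM = 6.532 × 10^15 m³/s²
Kepler's third law: a³ = GM T² / (4π²)
T² = 281261 s²
a³ = (6.532 × 10^15) × 281261 / (4π²) = 4.65367 × 10^19 m³
a = (a³)^(1/3) = 3.59693 × 10^6 m ≈ 3.597 × 10^6 m

Final answer: 3.597 × 10^6 m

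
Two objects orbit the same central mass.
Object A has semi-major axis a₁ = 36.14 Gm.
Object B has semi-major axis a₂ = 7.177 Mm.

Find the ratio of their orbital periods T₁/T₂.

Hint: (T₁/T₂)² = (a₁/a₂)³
a₁ = 36.14 Gm = 3.614 × 10^10 m
a₂ = 7.177 Mm = 7.177 × 10^6 m
a₁/a₂ = 5035.53
T₁/T₂ = (a₁/a₂)^(3/2) = (5035.53)^1.5 = 357329

Final answer: T₁/T₂ = 3.573 × 10^5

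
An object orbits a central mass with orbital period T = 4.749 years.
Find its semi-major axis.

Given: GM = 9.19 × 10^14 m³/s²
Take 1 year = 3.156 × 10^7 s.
T = 4.749 years = 1.49878 × 10^8 s
GM = 9.19 × 10^14 m³/s²
Kepler's third law: a³ = GM T² / (4π²)
T² = 2.24635 × 10^16 s²
a³ = (9.19 × 10^14) × (2.24635 × 10^16) / (4π²) = 5.22919 × 10^29 m³
a = (a³)^(1/3) = 8.05647 × 10^9 m ≈ 8.056 × 10^9 m

Final answer: 8.056 × 10^9 m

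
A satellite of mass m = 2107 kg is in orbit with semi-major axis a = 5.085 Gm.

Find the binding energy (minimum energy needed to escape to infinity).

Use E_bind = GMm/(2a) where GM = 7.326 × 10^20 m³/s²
a = 5.085 Gm = 5.085 × 10^9 m
GM = 7.326 × 10^20 m³/s²
m = 2107 kg
GMm = 7.326 × 10^20 × 2107 = 1.54359 × 10^24 m³·kg/s²
2a = 1.017 × 10^10 m
E_bind = GMm/(2a) = 1.51779 × 10^14 J ≈ 151.8 TJ

Final answer: 151.8 TJ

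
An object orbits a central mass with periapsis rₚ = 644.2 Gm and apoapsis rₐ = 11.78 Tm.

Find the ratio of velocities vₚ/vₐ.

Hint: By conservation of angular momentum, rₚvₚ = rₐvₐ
rₚ = 644.2 Gm = 6.442 × 10^11 m
rₐ = 11.78 Tm = 1.178 × 10^13 m
rₚvₚ = rₐvₐ  ⇒  vₚ/vₐ = rₐ/rₚ
vₚ/vₐ = (1.178 × 10^13) / (6.442 × 10^11) = 18.2862

Final answer: vₚ/vₐ = 18.29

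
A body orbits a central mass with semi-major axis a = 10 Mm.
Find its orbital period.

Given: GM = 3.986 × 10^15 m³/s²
a = 10 Mm = 1 × 10^7 m
GM = 3.986 × 10^15 m³/s²
a³ = 1 × 10^21 m³
T = 2π √(a³/GM) = 2π √((1 × 10^21) / (3.986 × 10^15)) = 2π × 500.877 s
T = 3147.1 s ≈ 52.45 minutes

Final answer: 52.45 minutes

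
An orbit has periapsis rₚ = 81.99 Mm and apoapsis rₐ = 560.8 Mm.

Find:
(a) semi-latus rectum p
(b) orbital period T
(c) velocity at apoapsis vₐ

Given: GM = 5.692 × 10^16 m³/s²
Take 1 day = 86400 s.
rₚ = 81.99 Mm = 8.199 × 10^7 m
rₐ = 560.8 Mm = 5.608 × 10^8 m
GM = 5.692 × 10^16 m³/s²
a = (rₚ + rₐ)/2 = 3.21395 × 10^8 m
e = (rₐ − rₚ)/(rₐ + rₚ) = (4.7881 × 10^8) / (6.4279 × 10^8) = 0.744893
(a) 1 − e² = 0.445134;  p = a(1 − e²) = 3.21395 × 10^8 × 0.445134 = 1.43064 × 10^8 m ≈ 143.1 Mm
(b) a³ = 3.31984 × 10^25 m³;  T = 2π √(a³/GM) = 2π × 24150.5 s = 151742 s ≈ 1.756 days
(c) vₐ² = GM (2/rₐ − 1/a) = 5.692 × 10^16 × (3.56633 × 10^-9 − 3.11144 × 10^-9) = 2.58928 × 10^7 m²/s²;  vₐ = 5088.49 m/s ≈ 5.088 km/s

Final answer:
(a) semi-latus rectum p = 143.1 Mm
(b) orbital period T = 1.756 days
(c) velocity at apoapsis vₐ = 5.088 km/s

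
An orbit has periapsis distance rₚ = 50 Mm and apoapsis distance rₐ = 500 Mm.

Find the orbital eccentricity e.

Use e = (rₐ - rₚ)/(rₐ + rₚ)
rₚ = 50 Mm = 5 × 10^7 m
rₐ = 500 Mm = 5 × 10^8 m
rₐ − rₚ = 4.5 × 10^8 m
rₐ + rₚ = 5.5 × 10^8 m
e = (rₐ − rₚ)/(rₐ + rₚ) = 0.818182

Final answer: e = 0.8182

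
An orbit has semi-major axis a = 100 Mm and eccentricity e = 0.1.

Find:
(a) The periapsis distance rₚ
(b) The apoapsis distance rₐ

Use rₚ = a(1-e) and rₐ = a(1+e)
a = 100 Mm = 1 × 10^8 m
e = 0.1:  1 − e = 0.9,  1 + e = 1.1
(a) rₚ = a(1 − e) = 1 × 10^8 m × 0.9 = 9 × 10^7 m ≈ 90 Mm
(b) rₐ = a(1 + e) = 1 × 10^8 m × 1.1 = 1.1 × 10^8 m ≈ 110 Mm

Final answer:
(a) rₚ = 90 Mm
(b) rₐ = 110 Mm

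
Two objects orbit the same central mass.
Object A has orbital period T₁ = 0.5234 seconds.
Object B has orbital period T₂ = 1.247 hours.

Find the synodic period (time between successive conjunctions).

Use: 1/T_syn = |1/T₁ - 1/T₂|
T₁ = 0.5234 seconds
T₂ = 1.247 hours = 4489.2 s
1/T₁ = 1.91058 s⁻¹
1/T₂ = 0.000222757 s⁻¹
|1/T₁ − 1/T₂| = 1.91036 s⁻¹
T_syn = 1 / |1/T₁ − 1/T₂| = 0.523461 s ≈ 0.5235 seconds

Final answer: T_syn = 0.5235 seconds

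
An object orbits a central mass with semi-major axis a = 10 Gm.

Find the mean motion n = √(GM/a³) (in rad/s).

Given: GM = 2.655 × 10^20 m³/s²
a = 10 Gm = 1 × 10^10 m
GM = 2.655 × 10^20 m³/s²
a³ = 1 × 10^30 m³
GM/a³ = (2.655 × 10^20) / (1 × 10^30) = 2.655 × 10^-10 s⁻²
n = √(GM/a³) = 1.62942 × 10^-5 rad/s ≈ 1.629 × 10^-5 rad/s

Final answer: n = 1.629 × 10^-5 rad/s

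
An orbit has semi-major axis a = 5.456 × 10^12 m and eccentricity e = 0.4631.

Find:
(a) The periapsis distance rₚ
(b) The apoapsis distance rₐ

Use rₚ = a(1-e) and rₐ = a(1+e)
a = 5.456 × 10^12 m
e = 0.4631:  1 − e = 0.5369,  1 + e = 1.4631
(a) rₚ = a(1 − e) = 5.456 × 10^12 m × 0.5369 = 2.92933 × 10^12 m ≈ 2.929 × 10^12 m
(b) rₐ = a(1 + e) = 5.456 × 10^12 m × 1.4631 = 7.98267 × 10^12 m ≈ 7.983 × 10^12 m

Final answer:
(a) rₚ = 2.929 × 10^12 m
(b) rₐ = 7.983 × 10^12 m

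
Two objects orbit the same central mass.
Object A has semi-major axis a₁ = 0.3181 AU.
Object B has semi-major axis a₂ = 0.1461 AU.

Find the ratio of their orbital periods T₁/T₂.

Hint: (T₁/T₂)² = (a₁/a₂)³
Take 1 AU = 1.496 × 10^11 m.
a₁ = 0.3181 AU = 4.75878 × 10^10 m
a₂ = 0.1461 AU = 2.18566 × 10^10 m
a₁/a₂ = 2.17728
T₁/T₂ = (a₁/a₂)^(3/2) = (2.17728)^1.5 = 3.2127

Final answer: T₁/T₂ = 3.213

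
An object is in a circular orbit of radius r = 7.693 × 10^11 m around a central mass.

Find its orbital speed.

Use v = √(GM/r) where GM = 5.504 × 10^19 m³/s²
r = 7.693 × 10^11 m
GM = 5.504 × 10^19 m³/s²
GM/r = (5.504 × 10^19) / (7.693 × 10^11) = 7.15456 × 10^7 m²/s²
v = √(GM/r) = 8458.46 m/s ≈ 8.458 km/s

Final answer: 8.458 km/s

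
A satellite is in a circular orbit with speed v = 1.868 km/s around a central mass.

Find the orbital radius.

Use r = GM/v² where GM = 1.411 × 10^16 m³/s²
v = 1.868 km/s = 1868 m/s
GM = 1.411 × 10^16 m³/s²
v² = 3.48942 × 10^6 m²/s²
r = GM/v² = (1.411 × 10^16) / (3.48942 × 10^6) = 4.04365 × 10^9 m ≈ 4.044 Gm

Final answer: 4.044 Gm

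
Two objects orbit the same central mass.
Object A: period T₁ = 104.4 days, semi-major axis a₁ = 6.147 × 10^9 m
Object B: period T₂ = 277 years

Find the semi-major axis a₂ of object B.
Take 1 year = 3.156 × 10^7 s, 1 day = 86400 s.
T₁ = 104.4 days = 9.02016 × 10^6 s
T₂ = 277 years = 8.74212 × 10^9 s
a₁ = 6.147 × 10^9 m
Kepler's third law: (T₂/T₁)² = (a₂/a₁)³  ⇒  a₂ = a₁ (T₂/T₁)^(2/3)
T₂/T₁ = 969.176
(T₂/T₁)^(2/3) = 97.9343
a₂ = 6.147 × 10^9 m × 97.9343 = 6.02002 × 10^11 m ≈ 6.02 × 10^11 m

Final answer: a₂ = 6.02 × 10^11 m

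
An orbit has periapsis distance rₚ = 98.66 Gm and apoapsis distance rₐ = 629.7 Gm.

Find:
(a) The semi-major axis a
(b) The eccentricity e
rₚ = 98.66 Gm = 9.866 × 10^10 m
rₐ = 629.7 Gm = 6.297 × 10^11 m
(a) a = (rₚ + rₐ)/2 = 3.6418 × 10^11 m ≈ 364.2 Gm
(b) e = (rₐ − rₚ)/(rₐ + rₚ) = (5.3104 × 10^11) / (7.2836 × 10^11) = 0.72909

Final answer:
(a) a = 364.2 Gm
(b) e = 0.7291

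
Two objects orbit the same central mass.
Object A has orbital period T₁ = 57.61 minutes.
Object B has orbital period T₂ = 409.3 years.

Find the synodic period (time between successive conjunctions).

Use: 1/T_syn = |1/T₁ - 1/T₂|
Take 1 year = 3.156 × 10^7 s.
T₁ = 57.61 minutes = 3456.6 s
T₂ = 409.3 years = 1.29175 × 10^10 s
1/T₁ = 0.000289302 s⁻¹
1/T₂ = 7.74143 × 10^-11 s⁻¹
|1/T₁ − 1/T₂| = 0.000289302 s⁻¹
T_syn = 1 / |1/T₁ − 1/T₂| = 3456.6 s ≈ 57.61 minutes

Final answer: T_syn = 57.61 minutes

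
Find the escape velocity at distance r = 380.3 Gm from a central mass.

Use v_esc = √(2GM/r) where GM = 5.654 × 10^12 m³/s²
r = 380.3 Gm = 3.803 × 10^11 m
GM = 5.654 × 10^12 m³/s²
2GM/r = 2 × (5.654 × 10^12) / (3.803 × 10^11) = 29.7344 m²/s²
v_esc = √(2GM/r) = 5.45293 m/s ≈ 5.453 m/s

Final answer: 5.453 m/s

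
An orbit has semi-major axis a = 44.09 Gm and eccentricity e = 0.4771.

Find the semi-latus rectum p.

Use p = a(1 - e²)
a = 44.09 Gm = 4.409 × 10^10 m
e = 0.4771,  e² = 0.227624,  1 − e² = 0.772376
p = a(1 − e²) = 4.409 × 10^10 m × 0.772376 = 3.4054 × 10^10 m ≈ 34.05 Gm

Final answer: p = 34.05 Gm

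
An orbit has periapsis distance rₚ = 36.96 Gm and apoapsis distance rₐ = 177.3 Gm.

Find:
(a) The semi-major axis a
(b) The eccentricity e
rₚ = 36.96 Gm = 3.696 × 10^10 m
rₐ = 177.3 Gm = 1.773 × 10^11 m
(a) a = (rₚ + rₐ)/2 = 1.0713 × 10^11 m ≈ 107.1 Gm
(b) e = (rₐ − rₚ)/(rₐ + rₚ) = (1.4034 × 10^11) / (2.1426 × 10^11) = 0.654999

Final answer:
(a) a = 107.1 Gm
(b) e = 0.655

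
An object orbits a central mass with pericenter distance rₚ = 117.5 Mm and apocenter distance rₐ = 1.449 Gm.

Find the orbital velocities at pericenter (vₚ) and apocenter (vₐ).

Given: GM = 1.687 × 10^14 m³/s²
rₚ = 117.5 Mm = 1.175 × 10^8 m
rₐ = 1.449 Gm = 1.449 × 10^9 m
GM = 1.687 × 10^14 m³/s²
a = (rₚ + rₐ)/2 = 7.8325 × 10^8 m
Vis-viva: v² = GM (2/r − 1/a)
vₚ² = 1.687 × 10^14 × (1.70213 × 10^-8 − 1.27673 × 10^-9) = 2.6561 × 10^6 m²/s²
vₚ = 1629.76 m/s ≈ 1.63 km/s
vₐ² = 1.687 × 10^14 × (1.38026 × 10^-9 − 1.27673 × 10^-9) = 17465.6 m²/s²
vₐ = 132.158 m/s ≈ 132.2 m/s

Final answer: vₚ = 1.63 km/s, vₐ = 132.2 m/s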